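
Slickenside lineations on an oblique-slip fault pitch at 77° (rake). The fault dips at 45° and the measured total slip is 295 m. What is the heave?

203 m

dip-slip = net slip × sin(rake) = 295 m × sin(77°) = 287.4 m
heave = dip-slip × cos(dip) = 287.4 × cos(45°) = 203 m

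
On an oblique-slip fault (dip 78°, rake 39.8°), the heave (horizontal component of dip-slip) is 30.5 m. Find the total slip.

dip-slip = heave / cos(dip) = 30.5 / cos(78°) = 146.7 m
net slip = dip-slip / sin(rake) = 146.7 / sin(39.8°) = 229 m

229 m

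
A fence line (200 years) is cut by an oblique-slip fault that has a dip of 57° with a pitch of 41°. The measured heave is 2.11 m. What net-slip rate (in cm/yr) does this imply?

2.95 cm/yr

dip-slip = heave / cos(dip) = 2.11 / cos(57°) = 3.874 m
net slip = dip-slip / sin(rake) = 3.874 / sin(41°) = 5.905 m
rate = 5.905 m / 200 years = 0.0295 m/yr = 2.95 cm/yr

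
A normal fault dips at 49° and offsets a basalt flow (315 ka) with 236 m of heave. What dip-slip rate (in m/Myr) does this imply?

dip-slip = heave / cos(dip) = 236 m / cos(49°) = 359.7 m
rate = 359.7 m / 315 ka = 0.00114 m/yr = 1140 m/Myr

1140 m/Myr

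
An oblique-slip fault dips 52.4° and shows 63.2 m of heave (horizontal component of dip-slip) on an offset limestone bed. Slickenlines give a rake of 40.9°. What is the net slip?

158 m

dip-slip = heave / cos(dip) = 63.2 / cos(52.4°) = 103.6 m
net slip = dip-slip / sin(rake) = 103.6 / sin(40.9°) = 158 m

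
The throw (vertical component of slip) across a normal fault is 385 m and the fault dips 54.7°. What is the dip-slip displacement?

dip-slip = throw / sin(dip) = 385 / sin(54.7°) = 472 m

472 m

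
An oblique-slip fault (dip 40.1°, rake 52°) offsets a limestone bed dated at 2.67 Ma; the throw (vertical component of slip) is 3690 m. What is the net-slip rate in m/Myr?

dip-slip = throw / sin(dip) = 3690 / sin(40.1°) = 5729 m
net slip = dip-slip / sin(rake) = 5729 / sin(52°) = 7270 m
rate = 7270 m / 2.67 Ma = 0.00272 m/yr = 2720 m/Myr

2720 m/Myr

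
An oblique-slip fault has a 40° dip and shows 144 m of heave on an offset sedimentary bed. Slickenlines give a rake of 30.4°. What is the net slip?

371 m

dip-slip = heave / cos(dip) = 144 / cos(40°) = 188 m
net slip = dip-slip / sin(rake) = 188 / sin(30.4°) = 371 m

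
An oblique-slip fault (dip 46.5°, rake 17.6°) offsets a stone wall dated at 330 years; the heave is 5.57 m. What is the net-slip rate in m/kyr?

81.1 m/kyr

dip-slip = heave / cos(dip) = 5.57 / cos(46.5°) = 8.092 m
net slip = dip-slip / sin(rake) = 8.092 / sin(17.6°) = 26.76 m
rate = 26.76 m / 330 years = 0.0811 m/yr = 81.1 m/kyr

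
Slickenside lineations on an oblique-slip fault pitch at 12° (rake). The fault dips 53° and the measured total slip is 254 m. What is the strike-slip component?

strike-slip = net slip × cos(rake) = 254 m × cos(12°) = 248 m

248 m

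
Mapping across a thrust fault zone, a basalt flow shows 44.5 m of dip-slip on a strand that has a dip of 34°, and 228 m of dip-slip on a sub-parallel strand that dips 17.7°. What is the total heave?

254 m

heave_A = 44.5 × cos(34°) = 36.89 m
heave_B = 228 × cos(17.7°) = 217.2 m
total = 36.89 + 217.2 = 254 m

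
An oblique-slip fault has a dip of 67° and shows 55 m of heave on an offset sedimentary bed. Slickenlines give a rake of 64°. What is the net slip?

dip-slip = heave / cos(dip) = 55 / cos(67°) = 140.8 m
net slip = dip-slip / sin(rake) = 140.8 / sin(64°) = 157 m

157 m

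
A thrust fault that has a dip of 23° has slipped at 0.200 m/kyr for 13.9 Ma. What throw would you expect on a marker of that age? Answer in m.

dip-slip = rate × time = 0.200 m/kyr × 13.9 Ma = 2780 m
throw = dip-slip × sin(dip) = 2780 × sin(23°) = 1090 m

1090 m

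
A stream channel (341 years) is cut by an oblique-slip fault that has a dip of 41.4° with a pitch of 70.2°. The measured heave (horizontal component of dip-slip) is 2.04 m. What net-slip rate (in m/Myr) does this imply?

8480 m/Myr

dip-slip = heave / cos(dip) = 2.04 / cos(41.4°) = 2.720 m
net slip = dip-slip / sin(rake) = 2.720 / sin(70.2°) = 2.890 m
rate = 2.890 m / 341 years = 0.00848 m/yr = 8480 m/Myr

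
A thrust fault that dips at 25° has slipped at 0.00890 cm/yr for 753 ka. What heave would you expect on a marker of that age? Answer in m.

60.7 m

dip-slip = rate × time = 0.00890 cm/yr × 753 ka = 67.02 m
heave = dip-slip × cos(dip) = 67.02 × cos(25°) = 60.7 m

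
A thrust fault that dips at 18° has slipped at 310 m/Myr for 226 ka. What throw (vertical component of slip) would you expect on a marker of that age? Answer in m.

dip-slip = rate × time = 310 m/Myr × 226 ka = 70.06 m
throw = dip-slip × sin(dip) = 70.06 × sin(18°) = 21.6 m

21.6 m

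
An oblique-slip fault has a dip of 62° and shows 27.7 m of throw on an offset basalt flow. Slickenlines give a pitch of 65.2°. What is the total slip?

dip-slip = throw / sin(dip) = 27.7 / sin(62°) = 31.37 m
net slip = dip-slip / sin(rake) = 31.37 / sin(65.2°) = 34.6 m

34.6 m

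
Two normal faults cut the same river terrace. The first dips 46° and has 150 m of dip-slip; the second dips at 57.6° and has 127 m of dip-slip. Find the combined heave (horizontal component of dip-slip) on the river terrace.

172 m

heave_A = 150 × cos(46°) = 104.2 m
heave_B = 127 × cos(57.6°) = 68.05 m
total = 104.2 + 68.05 = 172 m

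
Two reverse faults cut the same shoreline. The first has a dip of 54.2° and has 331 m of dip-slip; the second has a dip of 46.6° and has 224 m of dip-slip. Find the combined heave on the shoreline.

348 m

heave_A = 331 × cos(54.2°) = 193.6 m
heave_B = 224 × cos(46.6°) = 153.9 m
total = 193.6 + 153.9 = 348 m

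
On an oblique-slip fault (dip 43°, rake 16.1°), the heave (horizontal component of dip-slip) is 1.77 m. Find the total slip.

dip-slip = heave / cos(dip) = 1.77 / cos(43°) = 2.420 m
net slip = dip-slip / sin(rake) = 2.420 / sin(16.1°) = 8.73 m

8.73 m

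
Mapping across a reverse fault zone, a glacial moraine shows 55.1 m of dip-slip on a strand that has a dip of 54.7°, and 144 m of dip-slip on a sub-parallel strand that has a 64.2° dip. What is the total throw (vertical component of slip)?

throw_A = 55.1 × sin(54.7°) = 44.97 m
throw_B = 144 × sin(64.2°) = 129.6 m
total = 44.97 + 129.6 = 175 m

175 m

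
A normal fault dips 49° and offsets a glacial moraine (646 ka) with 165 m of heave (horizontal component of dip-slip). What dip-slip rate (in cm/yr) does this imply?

dip-slip = heave / cos(dip) = 165 m / cos(49°) = 251.5 m
rate = 251.5 m / 646 ka = 0.000389 m/yr = 0.0389 cm/yr

0.0389 cm/yr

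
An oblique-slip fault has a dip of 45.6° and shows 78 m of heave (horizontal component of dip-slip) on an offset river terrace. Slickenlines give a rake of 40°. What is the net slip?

dip-slip = heave / cos(dip) = 78 / cos(45.6°) = 111.5 m
net slip = dip-slip / sin(rake) = 111.5 / sin(40°) = 173 m

173 m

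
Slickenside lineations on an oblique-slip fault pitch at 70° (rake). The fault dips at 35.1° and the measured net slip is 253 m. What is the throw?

137 m

dip-slip = net slip × sin(rake) = 253 m × sin(70°) = 237.7 m
throw = dip-slip × sin(dip) = 237.7 × sin(35.1°) = 137 m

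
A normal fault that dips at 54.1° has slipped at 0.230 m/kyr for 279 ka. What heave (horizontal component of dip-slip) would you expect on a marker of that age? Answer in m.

37.6 m

dip-slip = rate × time = 0.230 m/kyr × 279 ka = 64.17 m
heave = dip-slip × cos(dip) = 64.17 × cos(54.1°) = 37.6 m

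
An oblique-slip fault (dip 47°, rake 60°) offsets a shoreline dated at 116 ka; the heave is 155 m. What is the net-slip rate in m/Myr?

2260 m/Myr

dip-slip = heave / cos(dip) = 155 / cos(47°) = 227.3 m
net slip = dip-slip / sin(rake) = 227.3 / sin(60°) = 262.4 m
rate = 262.4 m / 116 ka = 0.00226 m/yr = 2260 m/Myr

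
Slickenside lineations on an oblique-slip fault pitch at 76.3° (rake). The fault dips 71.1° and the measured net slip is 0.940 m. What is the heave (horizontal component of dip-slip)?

0.296 m

dip-slip = net slip × sin(rake) = 0.940 m × sin(76.3°) = 0.9133 m
heave = dip-slip × cos(dip) = 0.9133 × cos(71.1°) = 0.296 m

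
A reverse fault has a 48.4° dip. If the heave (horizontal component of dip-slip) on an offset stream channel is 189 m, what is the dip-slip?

285 m

dip-slip = heave / cos(dip) = 189 / cos(48.4°) = 285 m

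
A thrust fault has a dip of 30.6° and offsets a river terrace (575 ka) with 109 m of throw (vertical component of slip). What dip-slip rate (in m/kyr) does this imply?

0.372 m/kyr

dip-slip = throw / sin(dip) = 109 m / sin(30.6°) = 214.1 m
rate = 214.1 m / 575 ka = 0.000372 m/yr = 0.372 m/kyr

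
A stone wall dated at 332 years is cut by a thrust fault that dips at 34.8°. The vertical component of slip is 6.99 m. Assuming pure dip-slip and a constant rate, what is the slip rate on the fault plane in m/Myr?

dip-slip = throw / sin(dip) = 6.99 m / sin(34.8°) = 12.25 m
rate = 12.25 m / 332 years = 0.0369 m/yr = 36900 m/Myr

36900 m/Myr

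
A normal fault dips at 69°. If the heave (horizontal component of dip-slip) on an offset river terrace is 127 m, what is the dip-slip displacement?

354 m

dip-slip = heave / cos(dip) = 127 / cos(69°) = 354 m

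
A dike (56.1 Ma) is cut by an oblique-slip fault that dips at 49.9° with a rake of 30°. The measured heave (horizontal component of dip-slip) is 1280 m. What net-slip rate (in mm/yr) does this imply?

0.0708 mm/yr

dip-slip = heave / cos(dip) = 1280 / cos(49.9°) = 1987 m
net slip = dip-slip / sin(rake) = 1987 / sin(30°) = 3974 m
rate = 3974 m / 56.1 Ma = 0.0000708 m/yr = 0.0708 mm/yr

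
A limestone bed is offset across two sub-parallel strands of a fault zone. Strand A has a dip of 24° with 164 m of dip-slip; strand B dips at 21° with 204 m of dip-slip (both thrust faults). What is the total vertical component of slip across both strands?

throw_A = 164 × sin(24°) = 66.70 m
throw_B = 204 × sin(21°) = 73.11 m
total = 66.70 + 73.11 = 140 m

140 m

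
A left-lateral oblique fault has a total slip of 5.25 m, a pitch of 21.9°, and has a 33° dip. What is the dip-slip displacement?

1.96 m

dip-slip = net slip × sin(rake) = 5.25 m × sin(21.9°) = 1.96 m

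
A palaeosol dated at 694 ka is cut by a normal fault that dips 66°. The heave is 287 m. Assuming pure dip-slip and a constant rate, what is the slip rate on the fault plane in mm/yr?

dip-slip = heave / cos(dip) = 287 m / cos(66°) = 705.6 m
rate = 705.6 m / 694 ka = 0.00102 m/yr = 1.02 mm/yr

1.02 mm/yr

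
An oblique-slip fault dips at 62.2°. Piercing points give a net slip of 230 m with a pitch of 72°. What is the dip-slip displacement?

219 m

dip-slip = net slip × sin(rake) = 230 m × sin(72°) = 219 m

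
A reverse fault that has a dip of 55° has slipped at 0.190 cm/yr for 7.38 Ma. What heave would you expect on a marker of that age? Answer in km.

8.04 km

dip-slip = rate × time = 0.190 cm/yr × 7.38 Ma = 14020 m
heave = dip-slip × cos(dip) = 14020 × cos(55°) = 8040 m = 8.04 km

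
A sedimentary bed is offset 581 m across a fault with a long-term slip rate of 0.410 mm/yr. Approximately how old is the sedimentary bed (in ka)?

age = offset / rate = 581 m / (0.410 mm/yr) = 1.42e+06 yr = 1420 ka

1420 ka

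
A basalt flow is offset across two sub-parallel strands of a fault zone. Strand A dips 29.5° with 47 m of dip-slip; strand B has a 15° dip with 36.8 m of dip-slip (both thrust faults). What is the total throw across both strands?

throw_A = 47 × sin(29.5°) = 23.14 m
throw_B = 36.8 × sin(15°) = 9.525 m
total = 23.14 + 9.525 = 32.7 m

32.7 m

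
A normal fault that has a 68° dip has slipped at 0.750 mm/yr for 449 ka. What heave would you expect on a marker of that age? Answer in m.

126 m

dip-slip = rate × time = 0.750 mm/yr × 449 ka = 336.8 m
heave = dip-slip × cos(dip) = 336.8 × cos(68°) = 126 m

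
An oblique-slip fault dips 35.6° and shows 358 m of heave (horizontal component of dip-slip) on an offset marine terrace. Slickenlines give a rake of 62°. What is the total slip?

499 m

dip-slip = heave / cos(dip) = 358 / cos(35.6°) = 440.3 m
net slip = dip-slip / sin(rake) = 440.3 / sin(62°) = 499 m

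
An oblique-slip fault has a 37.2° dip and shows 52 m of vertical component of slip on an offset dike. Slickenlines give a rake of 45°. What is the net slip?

122 m

dip-slip = throw / sin(dip) = 52 / sin(37.2°) = 86.01 m
net slip = dip-slip / sin(rake) = 86.01 / sin(45°) = 122 m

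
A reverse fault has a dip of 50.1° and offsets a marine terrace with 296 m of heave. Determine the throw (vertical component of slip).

354 m

throw = heave × tan(dip) = 296 × tan(50.1°) = 354 m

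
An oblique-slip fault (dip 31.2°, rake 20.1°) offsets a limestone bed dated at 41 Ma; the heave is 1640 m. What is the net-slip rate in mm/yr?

0.136 mm/yr

dip-slip = heave / cos(dip) = 1640 / cos(31.2°) = 1917 m
net slip = dip-slip / sin(rake) = 1917 / sin(20.1°) = 5579 m
rate = 5579 m / 41 Ma = 0.000136 m/yr = 0.136 mm/yr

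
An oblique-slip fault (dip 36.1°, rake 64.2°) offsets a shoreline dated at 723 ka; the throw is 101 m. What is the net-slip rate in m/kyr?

dip-slip = throw / sin(dip) = 101 / sin(36.1°) = 171.4 m
net slip = dip-slip / sin(rake) = 171.4 / sin(64.2°) = 190.4 m
rate = 190.4 m / 723 ka = 0.000263 m/yr = 0.263 m/kyr

0.263 m/kyr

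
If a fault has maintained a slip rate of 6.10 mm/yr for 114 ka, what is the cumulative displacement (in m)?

695 m

slip = rate × time = 6.10 mm/yr × 114 ka = 695 m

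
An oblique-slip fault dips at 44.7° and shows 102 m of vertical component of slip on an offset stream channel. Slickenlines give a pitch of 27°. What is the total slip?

dip-slip = throw / sin(dip) = 102 / sin(44.7°) = 145 m
net slip = dip-slip / sin(rake) = 145 / sin(27°) = 319 m

319 m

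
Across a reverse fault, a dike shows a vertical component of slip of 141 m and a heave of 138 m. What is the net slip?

net slip = √(throw² + heave²) = √(141² + 138²) = 197 m

197 m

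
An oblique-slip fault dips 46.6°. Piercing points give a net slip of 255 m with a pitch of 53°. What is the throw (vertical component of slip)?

148 m

dip-slip = net slip × sin(rake) = 255 m × sin(53°) = 203.7 m
throw = dip-slip × sin(dip) = 203.7 × sin(46.6°) = 148 m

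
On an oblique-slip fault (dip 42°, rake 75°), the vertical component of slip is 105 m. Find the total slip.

162 m

dip-slip = throw / sin(dip) = 105 / sin(42°) = 156.9 m
net slip = dip-slip / sin(rake) = 156.9 / sin(75°) = 162 m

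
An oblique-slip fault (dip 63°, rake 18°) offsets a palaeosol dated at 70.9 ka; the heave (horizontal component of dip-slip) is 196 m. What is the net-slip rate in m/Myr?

19700 m/Myr

dip-slip = heave / cos(dip) = 196 / cos(63°) = 431.7 m
net slip = dip-slip / sin(rake) = 431.7 / sin(18°) = 1397 m
rate = 1397 m / 70.9 ka = 0.0197 m/yr = 19700 m/Myr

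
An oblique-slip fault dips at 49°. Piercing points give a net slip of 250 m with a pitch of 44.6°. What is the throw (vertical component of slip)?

dip-slip = net slip × sin(rake) = 250 m × sin(44.6°) = 175.5 m
throw = dip-slip × sin(dip) = 175.5 × sin(49°) = 132 m

132 m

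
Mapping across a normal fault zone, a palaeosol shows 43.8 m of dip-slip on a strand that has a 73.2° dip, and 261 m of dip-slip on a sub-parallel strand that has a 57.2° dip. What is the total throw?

261 m

throw_A = 43.8 × sin(73.2°) = 41.93 m
throw_B = 261 × sin(57.2°) = 219.4 m
total = 41.93 + 219.4 = 261 m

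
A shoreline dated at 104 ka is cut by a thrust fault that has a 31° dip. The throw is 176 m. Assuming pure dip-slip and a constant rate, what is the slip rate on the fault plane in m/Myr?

dip-slip = throw / sin(dip) = 176 m / sin(31°) = 341.7 m
rate = 341.7 m / 104 ka = 0.00329 m/yr = 3290 m/Myr

3290 m/Myr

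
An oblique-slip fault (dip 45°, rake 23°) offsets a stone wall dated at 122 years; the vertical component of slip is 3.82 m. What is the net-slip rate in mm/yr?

dip-slip = throw / sin(dip) = 3.82 / sin(45°) = 5.402 m
net slip = dip-slip / sin(rake) = 5.402 / sin(23°) = 13.83 m
rate = 13.83 m / 122 years = 0.113 m/yr = 113 mm/yr

113 mm/yr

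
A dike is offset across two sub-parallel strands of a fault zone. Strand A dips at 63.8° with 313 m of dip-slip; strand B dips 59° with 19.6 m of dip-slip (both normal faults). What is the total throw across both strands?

298 m

throw_A = 313 × sin(63.8°) = 280.8 m
throw_B = 19.6 × sin(59°) = 16.80 m
total = 280.8 + 16.80 = 298 m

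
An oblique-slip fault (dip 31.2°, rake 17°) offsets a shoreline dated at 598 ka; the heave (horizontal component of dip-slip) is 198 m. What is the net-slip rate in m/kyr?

1.32 m/kyr

dip-slip = heave / cos(dip) = 198 / cos(31.2°) = 231.5 m
net slip = dip-slip / sin(rake) = 231.5 / sin(17°) = 791.7 m
rate = 791.7 m / 598 ka = 0.00132 m/yr = 1.32 m/kyr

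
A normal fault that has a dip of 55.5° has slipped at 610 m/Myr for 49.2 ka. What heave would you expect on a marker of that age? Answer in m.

17 m

dip-slip = rate × time = 610 m/Myr × 49.2 ka = 30.01 m
heave = dip-slip × cos(dip) = 30.01 × cos(55.5°) = 17 m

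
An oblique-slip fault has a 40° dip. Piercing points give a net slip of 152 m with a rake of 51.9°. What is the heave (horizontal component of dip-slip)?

dip-slip = net slip × sin(rake) = 152 m × sin(51.9°) = 119.6 m
heave = dip-slip × cos(dip) = 119.6 × cos(40°) = 91.6 m

91.6 m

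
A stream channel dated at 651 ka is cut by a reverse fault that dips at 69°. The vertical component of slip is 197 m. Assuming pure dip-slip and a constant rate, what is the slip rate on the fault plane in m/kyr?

0.324 m/kyr

dip-slip = throw / sin(dip) = 197 m / sin(69°) = 211 m
rate = 211 m / 651 ka = 0.000324 m/yr = 0.324 m/kyr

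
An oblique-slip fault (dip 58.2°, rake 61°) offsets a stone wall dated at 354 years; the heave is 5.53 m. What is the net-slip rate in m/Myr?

33900 m/Myr

dip-slip = heave / cos(dip) = 5.53 / cos(58.2°) = 10.49 m
net slip = dip-slip / sin(rake) = 10.49 / sin(61°) = 12 m
rate = 12 m / 354 years = 0.0339 m/yr = 33900 m/Myr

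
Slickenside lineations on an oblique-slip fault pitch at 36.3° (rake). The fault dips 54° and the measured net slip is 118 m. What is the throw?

56.5 m

dip-slip = net slip × sin(rake) = 118 m × sin(36.3°) = 69.86 m
throw = dip-slip × sin(dip) = 69.86 × sin(54°) = 56.5 m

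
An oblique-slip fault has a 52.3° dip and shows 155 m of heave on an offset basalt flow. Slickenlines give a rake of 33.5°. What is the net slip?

dip-slip = heave / cos(dip) = 155 / cos(52.3°) = 253.5 m
net slip = dip-slip / sin(rake) = 253.5 / sin(33.5°) = 459 m

459 m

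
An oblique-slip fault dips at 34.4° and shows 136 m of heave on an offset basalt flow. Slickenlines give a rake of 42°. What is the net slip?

dip-slip = heave / cos(dip) = 136 / cos(34.4°) = 164.8 m
net slip = dip-slip / sin(rake) = 164.8 / sin(42°) = 246 m

246 m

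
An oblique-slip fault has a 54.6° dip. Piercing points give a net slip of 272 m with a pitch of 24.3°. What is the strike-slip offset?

248 m

strike-slip = net slip × cos(rake) = 272 m × cos(24.3°) = 248 m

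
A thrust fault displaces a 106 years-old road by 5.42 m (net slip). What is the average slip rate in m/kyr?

51.1 m/kyr

rate = 5.42 m / 106 years = 0.0511 m/yr = 51.1 m/kyr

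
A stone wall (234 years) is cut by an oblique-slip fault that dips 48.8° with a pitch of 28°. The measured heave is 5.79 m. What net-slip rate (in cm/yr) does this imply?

dip-slip = heave / cos(dip) = 5.79 / cos(48.8°) = 8.790 m
net slip = dip-slip / sin(rake) = 8.790 / sin(28°) = 18.72 m
rate = 18.72 m / 234 years = 0.0800 m/yr = 8 cm/yr

8 cm/yr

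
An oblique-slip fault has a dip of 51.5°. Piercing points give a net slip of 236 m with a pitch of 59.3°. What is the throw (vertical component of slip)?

159 m

dip-slip = net slip × sin(rake) = 236 m × sin(59.3°) = 202.9 m
throw = dip-slip × sin(dip) = 202.9 × sin(51.5°) = 159 m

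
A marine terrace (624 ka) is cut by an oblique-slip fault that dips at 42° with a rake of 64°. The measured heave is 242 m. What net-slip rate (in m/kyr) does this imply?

0.581 m/kyr

dip-slip = heave / cos(dip) = 242 / cos(42°) = 325.6 m
net slip = dip-slip / sin(rake) = 325.6 / sin(64°) = 362.3 m
rate = 362.3 m / 624 ka = 0.000581 m/yr = 0.581 m/kyr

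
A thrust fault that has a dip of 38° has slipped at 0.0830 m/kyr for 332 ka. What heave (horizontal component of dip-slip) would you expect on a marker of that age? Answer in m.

21.7 m

dip-slip = rate × time = 0.0830 m/kyr × 332 ka = 27.56 m
heave = dip-slip × cos(dip) = 27.56 × cos(38°) = 21.7 m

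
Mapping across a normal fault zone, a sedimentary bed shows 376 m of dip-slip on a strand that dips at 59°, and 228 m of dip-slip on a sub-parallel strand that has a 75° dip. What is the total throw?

throw_A = 376 × sin(59°) = 322.3 m
throw_B = 228 × sin(75°) = 220.2 m
total = 322.3 + 220.2 = 543 m

543 m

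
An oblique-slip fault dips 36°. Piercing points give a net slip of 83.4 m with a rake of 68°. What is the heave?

62.6 m

dip-slip = net slip × sin(rake) = 83.4 m × sin(68°) = 77.33 m
heave = dip-slip × cos(dip) = 77.33 × cos(36°) = 62.6 m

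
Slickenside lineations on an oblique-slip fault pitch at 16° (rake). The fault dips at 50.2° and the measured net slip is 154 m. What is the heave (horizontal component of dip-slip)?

27.2 m

dip-slip = net slip × sin(rake) = 154 m × sin(16°) = 42.45 m
heave = dip-slip × cos(dip) = 42.45 × cos(50.2°) = 27.2 m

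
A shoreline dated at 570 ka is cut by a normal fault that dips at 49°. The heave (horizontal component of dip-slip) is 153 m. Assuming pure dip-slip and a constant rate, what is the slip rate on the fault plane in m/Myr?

409 m/Myr

dip-slip = heave / cos(dip) = 153 m / cos(49°) = 233.2 m
rate = 233.2 m / 570 ka = 0.000409 m/yr = 409 m/Myr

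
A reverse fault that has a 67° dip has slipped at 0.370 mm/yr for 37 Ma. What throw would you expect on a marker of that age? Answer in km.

dip-slip = rate × time = 0.370 mm/yr × 37 Ma = 13690 m
throw = dip-slip × sin(dip) = 13690 × sin(67°) = 12600 m = 12.6 km

12.6 km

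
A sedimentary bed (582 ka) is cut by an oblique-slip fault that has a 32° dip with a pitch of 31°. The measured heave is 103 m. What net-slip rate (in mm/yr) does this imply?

dip-slip = heave / cos(dip) = 103 / cos(32°) = 121.5 m
net slip = dip-slip / sin(rake) = 121.5 / sin(31°) = 235.8 m
rate = 235.8 m / 582 ka = 0.000405 m/yr = 0.405 mm/yr

0.405 mm/yr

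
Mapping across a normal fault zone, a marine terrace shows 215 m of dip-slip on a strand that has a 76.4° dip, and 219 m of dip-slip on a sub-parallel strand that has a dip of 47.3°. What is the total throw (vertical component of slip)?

throw_A = 215 × sin(76.4°) = 209 m
throw_B = 219 × sin(47.3°) = 160.9 m
total = 209 + 160.9 = 370 m

370 m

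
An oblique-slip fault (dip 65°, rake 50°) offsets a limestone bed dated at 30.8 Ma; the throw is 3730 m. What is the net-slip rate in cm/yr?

dip-slip = throw / sin(dip) = 3730 / sin(65°) = 4116 m
net slip = dip-slip / sin(rake) = 4116 / sin(50°) = 5373 m
rate = 5373 m / 30.8 Ma = 0.000174 m/yr = 0.0174 cm/yr

0.0174 cm/yr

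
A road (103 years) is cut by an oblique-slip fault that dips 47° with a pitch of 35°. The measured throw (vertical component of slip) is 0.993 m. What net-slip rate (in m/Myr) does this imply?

dip-slip = throw / sin(dip) = 0.993 / sin(47°) = 1.358 m
net slip = dip-slip / sin(rake) = 1.358 / sin(35°) = 2.367 m
rate = 2.367 m / 103 years = 0.0230 m/yr = 23000 m/Myr

23000 m/Myr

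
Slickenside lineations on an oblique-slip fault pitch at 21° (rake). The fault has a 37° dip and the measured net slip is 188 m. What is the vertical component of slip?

40.5 m

dip-slip = net slip × sin(rake) = 188 m × sin(21°) = 67.37 m
throw = dip-slip × sin(dip) = 67.37 × sin(37°) = 40.5 m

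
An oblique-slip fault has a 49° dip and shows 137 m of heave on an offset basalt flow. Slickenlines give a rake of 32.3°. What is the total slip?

391 m

dip-slip = heave / cos(dip) = 137 / cos(49°) = 208.8 m
net slip = dip-slip / sin(rake) = 208.8 / sin(32.3°) = 391 m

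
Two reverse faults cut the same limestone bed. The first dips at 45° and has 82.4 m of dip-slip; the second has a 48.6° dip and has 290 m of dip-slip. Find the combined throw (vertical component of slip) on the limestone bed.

276 m

throw_A = 82.4 × sin(45°) = 58.27 m
throw_B = 290 × sin(48.6°) = 217.5 m
total = 58.27 + 217.5 = 276 m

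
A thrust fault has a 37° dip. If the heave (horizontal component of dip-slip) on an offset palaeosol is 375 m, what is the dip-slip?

dip-slip = heave / cos(dip) = 375 / cos(37°) = 470 m

470 m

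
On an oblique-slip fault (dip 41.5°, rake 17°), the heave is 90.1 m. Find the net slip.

dip-slip = heave / cos(dip) = 90.1 / cos(41.5°) = 120.3 m
net slip = dip-slip / sin(rake) = 120.3 / sin(17°) = 411 m

411 m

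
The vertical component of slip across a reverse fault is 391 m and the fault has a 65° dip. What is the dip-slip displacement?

dip-slip = throw / sin(dip) = 391 / sin(65°) = 431 m

431 m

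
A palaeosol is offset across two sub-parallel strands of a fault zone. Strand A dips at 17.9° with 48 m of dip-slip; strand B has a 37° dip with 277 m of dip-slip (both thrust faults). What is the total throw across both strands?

181 m

throw_A = 48 × sin(17.9°) = 14.75 m
throw_B = 277 × sin(37°) = 166.7 m
total = 14.75 + 166.7 = 181 m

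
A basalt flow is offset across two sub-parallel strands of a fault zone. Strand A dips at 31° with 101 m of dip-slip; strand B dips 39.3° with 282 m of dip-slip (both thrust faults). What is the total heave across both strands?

heave_A = 101 × cos(31°) = 86.57 m
heave_B = 282 × cos(39.3°) = 218.2 m
total = 86.57 + 218.2 = 305 m

305 m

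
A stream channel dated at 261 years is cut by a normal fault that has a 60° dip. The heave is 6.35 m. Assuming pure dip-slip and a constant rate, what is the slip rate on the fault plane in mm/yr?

48.7 mm/yr

dip-slip = heave / cos(dip) = 6.35 m / cos(60°) = 12.70 m
rate = 12.70 m / 261 years = 0.0487 m/yr = 48.7 mm/yr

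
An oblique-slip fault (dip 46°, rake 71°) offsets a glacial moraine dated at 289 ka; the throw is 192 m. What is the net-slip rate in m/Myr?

dip-slip = throw / sin(dip) = 192 / sin(46°) = 266.9 m
net slip = dip-slip / sin(rake) = 266.9 / sin(71°) = 282.3 m
rate = 282.3 m / 289 ka = 0.000977 m/yr = 977 m/Myr

977 m/Myr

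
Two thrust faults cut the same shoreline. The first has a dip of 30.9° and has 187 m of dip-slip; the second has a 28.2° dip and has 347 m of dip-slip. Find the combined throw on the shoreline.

throw_A = 187 × sin(30.9°) = 96.03 m
throw_B = 347 × sin(28.2°) = 164 m
total = 96.03 + 164 = 260 m

260 m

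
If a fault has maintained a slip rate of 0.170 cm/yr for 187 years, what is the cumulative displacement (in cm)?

31.8 cm

slip = rate × time = 0.170 cm/yr × 187 years = 0.318 m = 31.8 cm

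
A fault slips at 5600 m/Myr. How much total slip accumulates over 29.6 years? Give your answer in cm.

16.6 cm

slip = rate × time = 5600 m/Myr × 29.6 years = 0.166 m = 16.6 cm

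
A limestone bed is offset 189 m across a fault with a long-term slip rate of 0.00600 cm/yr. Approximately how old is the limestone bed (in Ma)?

age = offset / rate = 189 m / (0.00600 cm/yr) = 3.15e+06 yr = 3.15 Ma

3.15 Ma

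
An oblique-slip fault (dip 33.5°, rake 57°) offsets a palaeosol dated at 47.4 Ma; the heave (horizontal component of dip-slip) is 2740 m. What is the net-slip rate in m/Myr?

dip-slip = heave / cos(dip) = 2740 / cos(33.5°) = 3286 m
net slip = dip-slip / sin(rake) = 3286 / sin(57°) = 3918 m
rate = 3918 m / 47.4 Ma = 0.0000827 m/yr = 82.7 m/Myr

82.7 m/Myr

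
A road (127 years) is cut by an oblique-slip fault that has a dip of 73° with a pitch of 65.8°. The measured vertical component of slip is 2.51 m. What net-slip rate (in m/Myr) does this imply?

22700 m/Myr

dip-slip = throw / sin(dip) = 2.51 / sin(73°) = 2.625 m
net slip = dip-slip / sin(rake) = 2.625 / sin(65.8°) = 2.878 m
rate = 2.878 m / 127 years = 0.0227 m/yr = 22700 m/Myr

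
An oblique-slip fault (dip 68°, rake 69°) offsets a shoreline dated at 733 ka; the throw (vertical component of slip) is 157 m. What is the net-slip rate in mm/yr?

0.247 mm/yr

dip-slip = throw / sin(dip) = 157 / sin(68°) = 169.3 m
net slip = dip-slip / sin(rake) = 169.3 / sin(69°) = 181.4 m
rate = 181.4 m / 733 ka = 0.000247 m/yr = 0.247 mm/yr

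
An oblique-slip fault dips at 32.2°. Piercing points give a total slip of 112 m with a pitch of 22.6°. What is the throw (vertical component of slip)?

22.9 m

dip-slip = net slip × sin(rake) = 112 m × sin(22.6°) = 43.04 m
throw = dip-slip × sin(dip) = 43.04 × sin(32.2°) = 22.9 m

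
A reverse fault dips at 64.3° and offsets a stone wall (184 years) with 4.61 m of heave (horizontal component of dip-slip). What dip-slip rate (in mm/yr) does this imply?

57.8 mm/yr

dip-slip = heave / cos(dip) = 4.61 m / cos(64.3°) = 10.63 m
rate = 10.63 m / 184 years = 0.0578 m/yr = 57.8 mm/yr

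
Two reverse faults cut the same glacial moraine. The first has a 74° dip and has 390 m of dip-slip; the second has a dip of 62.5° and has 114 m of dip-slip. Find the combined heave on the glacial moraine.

heave_A = 390 × cos(74°) = 107.5 m
heave_B = 114 × cos(62.5°) = 52.64 m
total = 107.5 + 52.64 = 160 m

160 m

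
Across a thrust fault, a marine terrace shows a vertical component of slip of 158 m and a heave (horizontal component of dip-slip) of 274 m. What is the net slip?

net slip = √(throw² + heave²) = √(158² + 274²) = 316 m

316 m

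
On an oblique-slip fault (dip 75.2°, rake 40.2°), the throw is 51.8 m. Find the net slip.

83 m

dip-slip = throw / sin(dip) = 51.8 / sin(75.2°) = 53.58 m
net slip = dip-slip / sin(rake) = 53.58 / sin(40.2°) = 83 m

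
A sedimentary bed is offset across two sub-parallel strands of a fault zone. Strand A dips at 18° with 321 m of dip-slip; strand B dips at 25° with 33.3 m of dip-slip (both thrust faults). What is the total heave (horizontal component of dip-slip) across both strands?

335 m

heave_A = 321 × cos(18°) = 305.3 m
heave_B = 33.3 × cos(25°) = 30.18 m
total = 305.3 + 30.18 = 335 m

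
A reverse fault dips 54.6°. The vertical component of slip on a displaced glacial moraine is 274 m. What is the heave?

heave = throw / tan(dip) = 274 / tan(54.6°) = 195 m

195 m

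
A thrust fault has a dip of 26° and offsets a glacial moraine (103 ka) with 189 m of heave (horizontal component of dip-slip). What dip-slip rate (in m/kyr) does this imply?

2.04 m/kyr

dip-slip = heave / cos(dip) = 189 m / cos(26°) = 210.3 m
rate = 210.3 m / 103 ka = 0.00204 m/yr = 2.04 m/kyr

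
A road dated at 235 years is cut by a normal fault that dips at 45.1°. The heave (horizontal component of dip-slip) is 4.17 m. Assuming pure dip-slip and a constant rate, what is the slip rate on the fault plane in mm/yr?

dip-slip = heave / cos(dip) = 4.17 m / cos(45.1°) = 5.908 m
rate = 5.908 m / 235 years = 0.0251 m/yr = 25.1 mm/yr

25.1 mm/yr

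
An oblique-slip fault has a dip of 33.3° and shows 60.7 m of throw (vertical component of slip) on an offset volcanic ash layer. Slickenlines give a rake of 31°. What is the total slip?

215 m

dip-slip = throw / sin(dip) = 60.7 / sin(33.3°) = 110.6 m
net slip = dip-slip / sin(rake) = 110.6 / sin(31°) = 215 m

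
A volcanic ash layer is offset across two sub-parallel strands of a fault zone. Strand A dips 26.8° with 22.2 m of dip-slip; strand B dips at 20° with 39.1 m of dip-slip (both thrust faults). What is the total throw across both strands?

throw_A = 22.2 × sin(26.8°) = 10.01 m
throw_B = 39.1 × sin(20°) = 13.37 m
total = 10.01 + 13.37 = 23.4 m

23.4 m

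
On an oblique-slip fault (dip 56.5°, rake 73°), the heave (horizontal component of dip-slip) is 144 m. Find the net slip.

dip-slip = heave / cos(dip) = 144 / cos(56.5°) = 260.9 m
net slip = dip-slip / sin(rake) = 260.9 / sin(73°) = 273 m

273 m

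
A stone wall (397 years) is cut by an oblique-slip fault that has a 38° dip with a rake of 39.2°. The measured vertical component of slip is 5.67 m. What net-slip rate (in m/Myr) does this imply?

36700 m/Myr

dip-slip = throw / sin(dip) = 5.67 / sin(38°) = 9.210 m
net slip = dip-slip / sin(rake) = 9.210 / sin(39.2°) = 14.57 m
rate = 14.57 m / 397 years = 0.0367 m/yr = 36700 m/Myr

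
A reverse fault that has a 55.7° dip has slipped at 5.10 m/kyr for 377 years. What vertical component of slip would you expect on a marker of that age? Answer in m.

1.59 m

dip-slip = rate × time = 5.10 m/kyr × 377 years = 1.923 m
throw = dip-slip × sin(dip) = 1.923 × sin(55.7°) = 1.59 m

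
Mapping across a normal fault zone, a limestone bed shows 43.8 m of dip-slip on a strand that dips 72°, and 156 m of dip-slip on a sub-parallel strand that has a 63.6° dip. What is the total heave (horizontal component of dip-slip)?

heave_A = 43.8 × cos(72°) = 13.53 m
heave_B = 156 × cos(63.6°) = 69.36 m
total = 13.53 + 69.36 = 82.9 m

82.9 m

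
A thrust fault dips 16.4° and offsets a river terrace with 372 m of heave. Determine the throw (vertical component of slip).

throw = heave × tan(dip) = 372 × tan(16.4°) = 109 m

109 m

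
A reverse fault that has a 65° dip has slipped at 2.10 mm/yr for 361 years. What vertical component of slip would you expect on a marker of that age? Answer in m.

0.687 m

dip-slip = rate × time = 2.10 mm/yr × 361 years = 0.7581 m
throw = dip-slip × sin(dip) = 0.7581 × sin(65°) = 0.687 m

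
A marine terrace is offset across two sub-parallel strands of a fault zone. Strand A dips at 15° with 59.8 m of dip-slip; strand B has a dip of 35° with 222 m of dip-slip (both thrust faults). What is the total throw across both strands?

throw_A = 59.8 × sin(15°) = 15.48 m
throw_B = 222 × sin(35°) = 127.3 m
total = 15.48 + 127.3 = 143 m

143 m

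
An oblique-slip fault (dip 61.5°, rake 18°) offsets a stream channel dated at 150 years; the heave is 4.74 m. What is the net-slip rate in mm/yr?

214 mm/yr

dip-slip = heave / cos(dip) = 4.74 / cos(61.5°) = 9.934 m
net slip = dip-slip / sin(rake) = 9.934 / sin(18°) = 32.15 m
rate = 32.15 m / 150 years = 0.214 m/yr = 214 mm/yr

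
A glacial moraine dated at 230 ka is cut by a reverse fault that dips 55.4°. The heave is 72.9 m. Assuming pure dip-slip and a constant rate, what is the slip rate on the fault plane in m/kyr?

0.558 m/kyr

dip-slip = heave / cos(dip) = 72.9 m / cos(55.4°) = 128.4 m
rate = 128.4 m / 230 ka = 0.000558 m/yr = 0.558 m/kyr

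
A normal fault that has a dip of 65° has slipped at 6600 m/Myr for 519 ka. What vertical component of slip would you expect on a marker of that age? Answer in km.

dip-slip = rate × time = 6600 m/Myr × 519 ka = 3425 m
throw = dip-slip × sin(dip) = 3425 × sin(65°) = 3100 m = 3.10 km

3.10 km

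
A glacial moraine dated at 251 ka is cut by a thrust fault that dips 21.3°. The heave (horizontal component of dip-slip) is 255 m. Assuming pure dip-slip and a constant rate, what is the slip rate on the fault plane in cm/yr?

dip-slip = heave / cos(dip) = 255 m / cos(21.3°) = 273.7 m
rate = 273.7 m / 251 ka = 0.00109 m/yr = 0.109 cm/yr

0.109 cm/yr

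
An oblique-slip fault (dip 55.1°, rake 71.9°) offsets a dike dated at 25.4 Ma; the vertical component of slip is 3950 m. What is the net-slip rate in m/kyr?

dip-slip = throw / sin(dip) = 3950 / sin(55.1°) = 4816 m
net slip = dip-slip / sin(rake) = 4816 / sin(71.9°) = 5067 m
rate = 5067 m / 25.4 Ma = 0.000199 m/yr = 0.199 m/kyr

0.199 m/kyr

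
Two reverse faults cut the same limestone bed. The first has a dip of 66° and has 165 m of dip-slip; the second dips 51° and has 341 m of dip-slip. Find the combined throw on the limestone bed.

throw_A = 165 × sin(66°) = 150.7 m
throw_B = 341 × sin(51°) = 265 m
total = 150.7 + 265 = 416 m

416 m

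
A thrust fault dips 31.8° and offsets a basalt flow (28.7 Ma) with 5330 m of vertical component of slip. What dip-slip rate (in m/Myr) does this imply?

dip-slip = throw / sin(dip) = 5330 m / sin(31.8°) = 10110 m
rate = 10110 m / 28.7 Ma = 0.000352 m/yr = 352 m/Myr

352 m/Myr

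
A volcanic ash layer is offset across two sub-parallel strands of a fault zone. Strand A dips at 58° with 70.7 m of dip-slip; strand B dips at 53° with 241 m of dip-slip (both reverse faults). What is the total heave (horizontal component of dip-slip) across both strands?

183 m

heave_A = 70.7 × cos(58°) = 37.47 m
heave_B = 241 × cos(53°) = 145 m
total = 37.47 + 145 = 183 m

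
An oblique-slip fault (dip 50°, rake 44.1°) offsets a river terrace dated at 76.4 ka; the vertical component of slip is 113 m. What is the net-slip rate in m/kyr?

2.77 m/kyr

dip-slip = throw / sin(dip) = 113 / sin(50°) = 147.5 m
net slip = dip-slip / sin(rake) = 147.5 / sin(44.1°) = 212 m
rate = 212 m / 76.4 ka = 0.00277 m/yr = 2.77 m/kyr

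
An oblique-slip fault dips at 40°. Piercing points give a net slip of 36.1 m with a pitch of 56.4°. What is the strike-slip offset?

strike-slip = net slip × cos(rake) = 36.1 m × cos(56.4°) = 20 m

20 m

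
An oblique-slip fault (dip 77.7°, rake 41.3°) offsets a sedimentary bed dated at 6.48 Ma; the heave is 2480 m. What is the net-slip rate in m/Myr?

dip-slip = heave / cos(dip) = 2480 / cos(77.7°) = 11640 m
net slip = dip-slip / sin(rake) = 11640 / sin(41.3°) = 17640 m
rate = 17640 m / 6.48 Ma = 0.00272 m/yr = 2720 m/Myr

2720 m/Myr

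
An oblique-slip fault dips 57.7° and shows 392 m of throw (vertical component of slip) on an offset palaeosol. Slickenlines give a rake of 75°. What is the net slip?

480 m

dip-slip = throw / sin(dip) = 392 / sin(57.7°) = 463.8 m
net slip = dip-slip / sin(rake) = 463.8 / sin(75°) = 480 m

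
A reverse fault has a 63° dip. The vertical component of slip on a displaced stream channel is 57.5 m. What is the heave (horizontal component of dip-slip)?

heave = throw / tan(dip) = 57.5 / tan(63°) = 29.3 m

29.3 m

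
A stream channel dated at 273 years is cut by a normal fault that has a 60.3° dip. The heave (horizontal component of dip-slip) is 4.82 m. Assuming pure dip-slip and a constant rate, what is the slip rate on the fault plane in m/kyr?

35.6 m/kyr

dip-slip = heave / cos(dip) = 4.82 m / cos(60.3°) = 9.728 m
rate = 9.728 m / 273 years = 0.0356 m/yr = 35.6 m/kyr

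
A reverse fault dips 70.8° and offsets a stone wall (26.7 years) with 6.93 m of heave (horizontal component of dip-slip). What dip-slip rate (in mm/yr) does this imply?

dip-slip = heave / cos(dip) = 6.93 m / cos(70.8°) = 21.07 m
rate = 21.07 m / 26.7 years = 0.789 m/yr = 789 mm/yr

789 mm/yr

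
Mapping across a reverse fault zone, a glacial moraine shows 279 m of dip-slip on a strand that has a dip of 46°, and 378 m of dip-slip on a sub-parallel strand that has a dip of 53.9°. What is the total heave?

heave_A = 279 × cos(46°) = 193.8 m
heave_B = 378 × cos(53.9°) = 222.7 m
total = 193.8 + 222.7 = 417 m

417 m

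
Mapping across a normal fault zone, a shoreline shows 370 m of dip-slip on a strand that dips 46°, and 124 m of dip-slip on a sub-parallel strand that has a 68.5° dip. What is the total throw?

382 m

throw_A = 370 × sin(46°) = 266.2 m
throw_B = 124 × sin(68.5°) = 115.4 m
total = 266.2 + 115.4 = 382 m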